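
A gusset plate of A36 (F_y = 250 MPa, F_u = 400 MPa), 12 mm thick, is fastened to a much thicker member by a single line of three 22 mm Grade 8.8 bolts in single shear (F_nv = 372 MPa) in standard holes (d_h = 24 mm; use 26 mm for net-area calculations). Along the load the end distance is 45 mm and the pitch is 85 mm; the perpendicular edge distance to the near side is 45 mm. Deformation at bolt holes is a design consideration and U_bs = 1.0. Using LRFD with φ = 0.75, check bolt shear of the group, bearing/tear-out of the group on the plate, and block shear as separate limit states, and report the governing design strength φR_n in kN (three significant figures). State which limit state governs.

318 kN (bolt shear governs)

Bolt shear: A_b = π·22²/4 = 380.1 mm²; R_n = 372 × 380.1 × 3 × 1 / 1000 = 424.2 kN → 0.75 × 424.2 = 318 kN.
Bearing: edge l_c = 33, r_n = 190.1 kN; interior l_c = 61, r_n = 253.4 kN; R_n = 190.1 + 2·253.4 = 697 kN → 523 kN.
Block shear: A_gv = 2580, A_nv = 1800, A_nt = 384 mm²; R_n = min(0.6F_uA_nv, 0.6F_yA_gv) + U_bs·F_u·A_nt = 540.6 kN → 405 kN.
Bolt shear governs: 318 kN.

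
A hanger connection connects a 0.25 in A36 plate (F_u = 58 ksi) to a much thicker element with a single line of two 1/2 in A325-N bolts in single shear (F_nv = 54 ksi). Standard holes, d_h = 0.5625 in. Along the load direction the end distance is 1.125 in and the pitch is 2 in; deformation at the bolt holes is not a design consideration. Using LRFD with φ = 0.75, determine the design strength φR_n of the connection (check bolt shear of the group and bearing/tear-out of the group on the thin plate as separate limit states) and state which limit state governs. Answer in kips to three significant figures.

Bolt shear: A_b = π·0.5²/4 = 0.1963 in²; R_n = 54 × 0.1963 × 2 × 1 = 21.21 kips → 0.75 × 21.21 = 15.9 kips.
Bearing (1.5 l_c t F_u ≤ 3.0 d t F_u): upper limit = 3.0·0.5·0.25·58 = 21.75 kips.
  Edge l_c = 1.125 − 0.5625/2 = 0.8438 → r_n = 18.35 kips; interior l_c = 2 − 0.5625 = 1.438 → r_n = 21.75 kips.
  R_n,bearing = 1·18.35 + 1·21.75 = 40.1 kips → 0.75 × 40.1 = 30.1 kips.
Bolt shear governs: 15.9 kips.

15.9 kips (bolt shear governs)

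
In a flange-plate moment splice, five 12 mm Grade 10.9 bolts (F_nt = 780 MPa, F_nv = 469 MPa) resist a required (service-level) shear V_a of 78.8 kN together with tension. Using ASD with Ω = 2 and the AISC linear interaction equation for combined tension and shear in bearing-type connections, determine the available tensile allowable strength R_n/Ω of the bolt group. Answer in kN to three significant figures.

A_b = π·12²/4 = 113.1 mm²; f_rv = 78.8 × 1000 / (5 × 113.1) = 139.3 MPa.
F'_nt = 1.3 F_nt − (Ω F_nt / F_nv) f_rv = 1.3·780 − (2·780/469)·139.3 = 550.5 MPa, capped at F_nt → F'_nt = 550.5 MPa.
R_n = F'_nt · A_b · n = 550.5 × 113.1 × 5 / 1000 = 311.3 kN.
Allowable strength R_n/Ω = 311.3 / 2 = 156 kN.

156 kN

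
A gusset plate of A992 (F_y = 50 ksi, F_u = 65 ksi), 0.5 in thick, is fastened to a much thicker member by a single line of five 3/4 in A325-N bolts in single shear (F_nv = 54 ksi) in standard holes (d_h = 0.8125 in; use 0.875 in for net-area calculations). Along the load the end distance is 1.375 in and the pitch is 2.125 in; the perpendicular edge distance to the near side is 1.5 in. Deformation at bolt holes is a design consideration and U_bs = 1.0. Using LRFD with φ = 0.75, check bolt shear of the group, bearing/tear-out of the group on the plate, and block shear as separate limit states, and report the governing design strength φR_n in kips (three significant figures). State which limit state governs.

89.5 kips (bolt shear governs)

Bolt shear: A_b = π·0.75²/4 = 0.4418 in²; R_n = 54 × 0.4418 × 5 × 1 = 119.3 kips → 0.75 × 119.3 = 89.5 kips.
Bearing: edge l_c = 0.9688, r_n = 37.78 kips; interior l_c = 1.312, r_n = 51.19 kips; R_n = 37.78 + 4·51.19 = 242.5 kips → 182 kips.
Block shear: A_gv = 4.938, A_nv = 2.969, A_nt = 0.5312 in²; R_n = min(0.6F_uA_nv, 0.6F_yA_gv) + U_bs·F_u·A_nt = 150.3 kips → 113 kips.
Bolt shear governs: 89.5 kips.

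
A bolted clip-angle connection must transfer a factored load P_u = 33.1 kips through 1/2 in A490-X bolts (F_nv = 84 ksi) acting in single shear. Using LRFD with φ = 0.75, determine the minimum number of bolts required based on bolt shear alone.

A_b = π·0.5²/4 = 0.1963 in².
Per-bolt design strength φR_n = 0.75 × 84 × 0.1963 × 1 = 12.37 kips.
n ≥ 33.1 / 12.37 = 2.676 → use 3 bolts.

3 bolts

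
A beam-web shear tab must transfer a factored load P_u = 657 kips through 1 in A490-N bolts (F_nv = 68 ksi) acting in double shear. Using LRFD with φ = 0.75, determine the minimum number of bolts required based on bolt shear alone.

A_b = π·1²/4 = 0.7854 in².
Per-bolt design strength φR_n = 0.75 × 68 × 0.7854 × 2 = 80.11 kips.
n ≥ 657 / 80.11 = 8.201 → use 9 bolts.

9 bolts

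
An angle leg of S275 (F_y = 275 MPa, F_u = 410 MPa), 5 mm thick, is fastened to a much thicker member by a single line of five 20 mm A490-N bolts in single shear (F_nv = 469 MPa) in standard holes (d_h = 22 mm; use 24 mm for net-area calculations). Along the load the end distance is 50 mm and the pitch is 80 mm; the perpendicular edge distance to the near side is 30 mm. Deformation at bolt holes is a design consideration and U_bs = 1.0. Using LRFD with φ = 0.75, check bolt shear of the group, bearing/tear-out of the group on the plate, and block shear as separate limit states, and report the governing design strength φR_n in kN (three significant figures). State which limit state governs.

257 kN (block shear governs)

Bolt shear: A_b = π·20²/4 = 314.2 mm²; R_n = 469 × 314.2 × 5 × 1 / 1000 = 736.7 kN → 0.75 × 736.7 = 553 kN.
Bearing: edge l_c = 39, r_n = 95.94 kN; interior l_c = 58, r_n = 98.4 kN; R_n = 95.94 + 4·98.4 = 489.5 kN → 367 kN.
Block shear: A_gv = 1850, A_nv = 1310, A_nt = 90 mm²; R_n = min(0.6F_uA_nv, 0.6F_yA_gv) + U_bs·F_u·A_nt = 342.2 kN → 257 kN.
Block shear governs: 257 kN.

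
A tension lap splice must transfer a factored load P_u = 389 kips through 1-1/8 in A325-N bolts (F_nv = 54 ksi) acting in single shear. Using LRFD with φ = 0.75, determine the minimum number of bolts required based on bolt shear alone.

A_b = π·1.125²/4 = 0.994 in².
Per-bolt design strength φR_n = 0.75 × 54 × 0.994 × 1 = 40.26 kips.
n ≥ 389 / 40.26 = 9.663 → use 10 bolts.

10 bolts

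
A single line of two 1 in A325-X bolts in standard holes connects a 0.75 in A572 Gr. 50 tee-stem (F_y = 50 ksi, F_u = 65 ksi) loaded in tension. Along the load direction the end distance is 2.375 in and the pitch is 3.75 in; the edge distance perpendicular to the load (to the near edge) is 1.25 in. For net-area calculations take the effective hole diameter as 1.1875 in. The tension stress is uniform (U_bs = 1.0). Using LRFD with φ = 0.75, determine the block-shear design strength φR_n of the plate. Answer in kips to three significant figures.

Shear plane L_v = 2.375 + 1·3.75 = 6.125 in; A_gv = 6.125 × 0.75 = 4.594 in².
A_nv = (6.125 − 1.5·1.1875) × 0.75 = 3.258 in².
A_nt = (1.25 − 0.5·1.1875) × 0.75 = 0.4922 in².
0.6 F_u A_nv = 127.1 kips; 0.6 F_y A_gv = 137.8 kips → shear rupture governs the shear term.
R_n = 127.1 + 1.0 × 65 × 0.4922 = 159 kips.
Design strength φR_n = 0.75 × 159 = 119 kips.

119 kips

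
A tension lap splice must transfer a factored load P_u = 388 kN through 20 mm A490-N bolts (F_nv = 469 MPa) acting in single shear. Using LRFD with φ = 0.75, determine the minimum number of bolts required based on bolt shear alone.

A_b = π·20²/4 = 314.2 mm².
Per-bolt design strength φR_n = 0.75 × 469 × 314.2 × 1 / 1000 = 110.5 kN.
n ≥ 388 / 110.5 = 3.511 → use 4 bolts.

4 bolts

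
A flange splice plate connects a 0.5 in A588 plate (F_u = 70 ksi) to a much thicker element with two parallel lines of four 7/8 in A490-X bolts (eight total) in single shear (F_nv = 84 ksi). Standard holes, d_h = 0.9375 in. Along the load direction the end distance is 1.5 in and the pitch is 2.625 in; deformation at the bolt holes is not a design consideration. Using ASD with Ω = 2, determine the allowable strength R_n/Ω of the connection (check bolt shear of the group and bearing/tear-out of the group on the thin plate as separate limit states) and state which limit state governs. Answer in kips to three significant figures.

202 kips (bolt shear governs)

Bolt shear: A_b = π·0.875²/4 = 0.6013 in²; R_n = 84 × 0.6013 × 8 × 1 = 404.1 kips → 404.1 / 2 = 202 kips.
Bearing (1.5 l_c t F_u ≤ 3.0 d t F_u): upper limit = 3.0·0.875·0.5·70 = 91.88 kips.
  Edge l_c = 1.5 − 0.9375/2 = 1.031 → r_n = 54.14 kips; interior l_c = 2.625 − 0.9375 = 1.688 → r_n = 88.59 kips.
  R_n,bearing = 2·54.14 + 6·88.59 = 639.8 kips → 639.8 / 2 = 320 kips.
Bolt shear governs: 202 kips.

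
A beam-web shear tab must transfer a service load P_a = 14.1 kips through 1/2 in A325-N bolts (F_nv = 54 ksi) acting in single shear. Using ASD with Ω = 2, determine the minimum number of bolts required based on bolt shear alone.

3 bolts

A_b = π·0.5²/4 = 0.1963 in².
Per-bolt allowable strength R_n/Ω = 54 × 0.1963 × 1 / 2 = 5.301 kips.
n ≥ 14.1 / 5.301 = 2.66 → use 3 bolts.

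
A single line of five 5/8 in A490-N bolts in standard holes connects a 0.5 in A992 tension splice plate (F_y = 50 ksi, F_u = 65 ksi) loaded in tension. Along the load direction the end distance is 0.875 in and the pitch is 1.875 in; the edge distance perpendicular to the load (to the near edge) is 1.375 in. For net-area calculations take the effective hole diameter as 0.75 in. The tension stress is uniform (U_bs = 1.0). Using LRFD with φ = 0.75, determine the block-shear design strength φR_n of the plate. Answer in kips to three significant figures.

97.5 kips

Shear plane L_v = 0.875 + 4·1.875 = 8.375 in; A_gv = 8.375 × 0.5 = 4.188 in².
A_nv = (8.375 − 4.5·0.75) × 0.5 = 2.5 in².
A_nt = (1.375 − 0.5·0.75) × 0.5 = 0.5 in².
0.6 F_u A_nv = 97.5 kips; 0.6 F_y A_gv = 125.6 kips → shear rupture governs the shear term.
R_n = 97.5 + 1.0 × 65 × 0.5 = 130 kips.
Design strength φR_n = 0.75 × 130 = 97.5 kips.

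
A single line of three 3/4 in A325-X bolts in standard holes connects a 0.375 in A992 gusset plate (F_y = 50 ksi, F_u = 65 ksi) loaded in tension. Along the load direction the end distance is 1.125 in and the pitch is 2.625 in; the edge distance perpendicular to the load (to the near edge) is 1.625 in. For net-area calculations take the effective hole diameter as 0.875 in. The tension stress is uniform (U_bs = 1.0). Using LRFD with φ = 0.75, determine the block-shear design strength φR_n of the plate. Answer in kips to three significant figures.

Shear plane L_v = 1.125 + 2·2.625 = 6.375 in; A_gv = 6.375 × 0.375 = 2.391 in².
A_nv = (6.375 − 2.5·0.875) × 0.375 = 1.57 in².
A_nt = (1.625 − 0.5·0.875) × 0.375 = 0.4453 in².
0.6 F_u A_nv = 61.24 kips; 0.6 F_y A_gv = 71.72 kips → shear rupture governs the shear term.
R_n = 61.24 + 1.0 × 65 × 0.4453 = 90.19 kips.
Design strength φR_n = 0.75 × 90.19 = 67.6 kips.

67.6 kips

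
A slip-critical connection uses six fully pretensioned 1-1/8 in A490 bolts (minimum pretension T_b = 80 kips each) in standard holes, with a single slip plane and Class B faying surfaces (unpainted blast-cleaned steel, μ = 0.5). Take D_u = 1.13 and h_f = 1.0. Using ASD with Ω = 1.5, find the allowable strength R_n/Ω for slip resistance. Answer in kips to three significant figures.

R_n = μ · D_u · h_f · T_b · n_s · n_b = 0.5 × 1.13 × 1.0 × 80 × 1 × 6 = 271.2 kips.
Allowable strength R_n/Ω = 271.2 / 1.5 = 181 kips.

181 kips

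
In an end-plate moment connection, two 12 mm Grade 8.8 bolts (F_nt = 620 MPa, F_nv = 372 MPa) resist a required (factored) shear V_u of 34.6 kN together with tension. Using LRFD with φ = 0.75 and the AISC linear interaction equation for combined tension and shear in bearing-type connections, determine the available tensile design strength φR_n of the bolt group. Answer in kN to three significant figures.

79.1 kN

A_b = π·12²/4 = 113.1 mm²; f_rv = 34.6 × 1000 / (2 × 113.1) = 153 MPa.
F'_nt = 1.3 F_nt − (F_nt / φF_nv) f_rv = 1.3·620 − (620/(0.75·372))·153 = 466.1 MPa, capped at F_nt → F'_nt = 466.1 MPa.
R_n = F'_nt · A_b · n = 466.1 × 113.1 × 2 / 1000 = 105.4 kN.
Design strength φR_n = 0.75 × 105.4 = 79.1 kN.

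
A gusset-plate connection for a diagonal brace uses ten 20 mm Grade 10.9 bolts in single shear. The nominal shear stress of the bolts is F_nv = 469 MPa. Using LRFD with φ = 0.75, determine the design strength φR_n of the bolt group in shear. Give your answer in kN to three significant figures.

A_b = π × 20² / 4 = 314.2 mm².
R_n = F_nv · A_b · n · n_s = 469 × 314.2 × 10 × 1 / 1000 = 1473 kN.
Design strength φR_n = 0.75 × 1473 = 1110 kN.

1110 kN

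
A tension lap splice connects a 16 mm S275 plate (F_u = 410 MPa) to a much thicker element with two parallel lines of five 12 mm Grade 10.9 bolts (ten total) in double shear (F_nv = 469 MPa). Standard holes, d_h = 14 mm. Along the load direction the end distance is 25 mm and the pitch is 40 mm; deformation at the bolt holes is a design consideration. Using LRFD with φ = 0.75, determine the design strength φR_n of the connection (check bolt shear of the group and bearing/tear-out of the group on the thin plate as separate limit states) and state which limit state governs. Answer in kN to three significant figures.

Bolt shear: A_b = π·12²/4 = 113.1 mm²; R_n = 469 × 113.1 × 10 × 2 / 1000 = 1061 kN → 0.75 × 1061 = 796 kN.
Bearing (1.2 l_c t F_u ≤ 2.4 d t F_u): upper limit = 2.4·12·16·410 / 1000 = 188.9 kN.
  Edge l_c = 25 − 14/2 = 18 → r_n = 141.7 kN; interior l_c = 40 − 14 = 26 → r_n = 188.9 kN.
  R_n,bearing = 2·141.7 + 8·188.9 = 1795 kN → 0.75 × 1795 = 1350 kN.
Bolt shear governs: 796 kN.

796 kN (bolt shear governs)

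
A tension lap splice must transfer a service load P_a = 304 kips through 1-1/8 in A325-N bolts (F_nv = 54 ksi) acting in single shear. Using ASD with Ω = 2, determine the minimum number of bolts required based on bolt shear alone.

12 bolts

A_b = π·1.125²/4 = 0.994 in².
Per-bolt allowable strength R_n/Ω = 54 × 0.994 × 1 / 2 = 26.84 kips.
n ≥ 304 / 26.84 = 11.33 → use 12 bolts.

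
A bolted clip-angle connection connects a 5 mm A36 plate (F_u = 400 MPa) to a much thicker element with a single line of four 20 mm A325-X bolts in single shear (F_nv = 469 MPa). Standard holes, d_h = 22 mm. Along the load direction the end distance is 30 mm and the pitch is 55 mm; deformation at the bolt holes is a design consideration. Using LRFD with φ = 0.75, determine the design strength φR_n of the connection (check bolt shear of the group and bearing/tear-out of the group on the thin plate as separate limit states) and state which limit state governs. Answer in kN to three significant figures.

212 kN (bearing governs)

Bolt shear: A_b = π·20²/4 = 314.2 mm²; R_n = 469 × 314.2 × 4 × 1 / 1000 = 589.4 kN → 0.75 × 589.4 = 442 kN.
Bearing (1.2 l_c t F_u ≤ 2.4 d t F_u): upper limit = 2.4·20·5·400 / 1000 = 96 kN.
  Edge l_c = 30 − 22/2 = 19 → r_n = 45.6 kN; interior l_c = 55 − 22 = 33 → r_n = 79.2 kN.
  R_n,bearing = 1·45.6 + 3·79.2 = 283.2 kN → 0.75 × 283.2 = 212 kN.
Bearing governs: 212 kN.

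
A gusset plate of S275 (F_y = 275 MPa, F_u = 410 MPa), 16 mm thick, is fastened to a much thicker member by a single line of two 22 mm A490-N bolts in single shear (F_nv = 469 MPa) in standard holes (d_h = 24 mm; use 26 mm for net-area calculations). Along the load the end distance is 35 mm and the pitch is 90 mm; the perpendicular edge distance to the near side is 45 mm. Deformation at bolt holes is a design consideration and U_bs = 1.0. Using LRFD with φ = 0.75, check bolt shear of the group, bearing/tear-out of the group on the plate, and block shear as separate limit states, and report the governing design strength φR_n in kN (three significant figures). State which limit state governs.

Bolt shear: A_b = π·22²/4 = 380.1 mm²; R_n = 469 × 380.1 × 2 × 1 / 1000 = 356.6 kN → 0.75 × 356.6 = 267 kN.
Bearing: edge l_c = 23, r_n = 181.1 kN; interior l_c = 66, r_n = 346.4 kN; R_n = 181.1 + 1·346.4 = 527.4 kN → 396 kN.
Block shear: A_gv = 2000, A_nv = 1376, A_nt = 512 mm²; R_n = min(0.6F_uA_nv, 0.6F_yA_gv) + U_bs·F_u·A_nt = 539.9 kN → 405 kN.
Bolt shear governs: 267 kN.

267 kN (bolt shear governs)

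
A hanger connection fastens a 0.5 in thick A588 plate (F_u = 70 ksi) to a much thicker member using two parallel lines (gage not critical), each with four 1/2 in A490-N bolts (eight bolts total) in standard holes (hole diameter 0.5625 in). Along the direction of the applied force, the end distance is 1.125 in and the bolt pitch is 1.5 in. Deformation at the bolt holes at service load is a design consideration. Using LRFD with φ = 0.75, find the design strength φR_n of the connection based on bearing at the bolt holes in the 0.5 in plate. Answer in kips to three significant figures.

230 kips

Per bolt r_n = 1.2 l_c t F_u ≤ 2.4 d t F_u; upper limit = 2.4 × 0.5 × 0.5 × 70 = 42 kips.
Edge bolt: l_c = 1.125 − 0.5625/2 = 0.8438 in → 1.2 × 0.8438 × 0.5 × 70 = 35.44 → r_n = 35.44 kips.
Interior bolts: l_c = 1.5 − 0.5625 = 0.9375 in → 1.2 × 0.9375 × 0.5 × 70 = 39.38 → r_n = 39.38 kips.
R_n = 2 × 35.44 + 6 × 39.38 = 307.1 kips.
Design strength φR_n = 0.75 × 307.1 = 230 kips.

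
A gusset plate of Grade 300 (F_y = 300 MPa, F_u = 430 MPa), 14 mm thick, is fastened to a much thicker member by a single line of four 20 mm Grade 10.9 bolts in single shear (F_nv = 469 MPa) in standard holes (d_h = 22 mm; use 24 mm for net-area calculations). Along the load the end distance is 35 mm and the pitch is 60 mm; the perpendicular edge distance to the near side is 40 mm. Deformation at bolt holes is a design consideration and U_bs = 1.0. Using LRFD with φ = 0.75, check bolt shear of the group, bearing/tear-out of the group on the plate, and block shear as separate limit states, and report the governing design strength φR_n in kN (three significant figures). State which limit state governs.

442 kN (bolt shear governs)

Bolt shear: A_b = π·20²/4 = 314.2 mm²; R_n = 469 × 314.2 × 4 × 1 / 1000 = 589.4 kN → 0.75 × 589.4 = 442 kN.
Bearing: edge l_c = 24, r_n = 173.4 kN; interior l_c = 38, r_n = 274.5 kN; R_n = 173.4 + 3·274.5 = 996.9 kN → 748 kN.
Block shear: A_gv = 3010, A_nv = 1834, A_nt = 392 mm²; R_n = min(0.6F_uA_nv, 0.6F_yA_gv) + U_bs·F_u·A_nt = 641.7 kN → 481 kN.
Bolt shear governs: 442 kN.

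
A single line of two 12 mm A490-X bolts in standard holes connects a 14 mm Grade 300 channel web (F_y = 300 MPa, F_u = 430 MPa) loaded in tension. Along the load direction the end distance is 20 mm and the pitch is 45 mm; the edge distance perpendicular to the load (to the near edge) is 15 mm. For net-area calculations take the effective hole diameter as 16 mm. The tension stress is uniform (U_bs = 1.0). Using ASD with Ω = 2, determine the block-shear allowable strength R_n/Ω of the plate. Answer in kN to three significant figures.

Shear plane L_v = 20 + 1·45 = 65 mm; A_gv = 65 × 14 = 910 mm².
A_nv = (65 − 1.5·16) × 14 = 574 mm².
A_nt = (15 − 0.5·16) × 14 = 98 mm².
0.6 F_u A_nv = 148.1 kN; 0.6 F_y A_gv = 163.8 kN → shear rupture governs the shear term.
R_n = 148.1 + 1.0 × 430 × 98 / 1000 = 190.2 kN.
Allowable strength R_n/Ω = 190.2 / 2 = 95.1 kN.

95.1 kN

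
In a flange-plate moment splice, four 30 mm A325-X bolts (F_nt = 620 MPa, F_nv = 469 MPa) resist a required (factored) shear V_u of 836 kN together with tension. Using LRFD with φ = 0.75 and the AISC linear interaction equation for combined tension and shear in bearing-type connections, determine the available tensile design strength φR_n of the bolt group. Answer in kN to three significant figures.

A_b = π·30²/4 = 706.9 mm²; f_rv = 836 × 1000 / (4 × 706.9) = 295.7 MPa.
F'_nt = 1.3 F_nt − (F_nt / φF_nv) f_rv = 1.3·620 − (620/(0.75·469))·295.7 = 284.8 MPa, capped at F_nt → F'_nt = 284.8 MPa.
R_n = F'_nt · A_b · n = 284.8 × 706.9 × 4 / 1000 = 805.4 kN.
Design strength φR_n = 0.75 × 805.4 = 604 kN.

604 kN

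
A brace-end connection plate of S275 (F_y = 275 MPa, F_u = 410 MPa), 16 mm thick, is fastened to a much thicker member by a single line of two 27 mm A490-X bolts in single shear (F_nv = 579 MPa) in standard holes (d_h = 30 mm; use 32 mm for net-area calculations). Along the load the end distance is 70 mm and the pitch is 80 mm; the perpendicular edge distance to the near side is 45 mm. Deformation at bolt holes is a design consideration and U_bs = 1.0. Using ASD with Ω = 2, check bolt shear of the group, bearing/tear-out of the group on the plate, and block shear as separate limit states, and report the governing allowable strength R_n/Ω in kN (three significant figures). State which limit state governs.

Bolt shear: A_b = π·27²/4 = 572.6 mm²; R_n = 579 × 572.6 × 2 × 1 / 1000 = 663 kN → 663 / 2 = 332 kN.
Bearing: edge l_c = 55, r_n = 425.1 kN; interior l_c = 50, r_n = 393.6 kN; R_n = 425.1 + 1·393.6 = 818.7 kN → 409 kN.
Block shear: A_gv = 2400, A_nv = 1632, A_nt = 464 mm²; R_n = min(0.6F_uA_nv, 0.6F_yA_gv) + U_bs·F_u·A_nt = 586.2 kN → 293 kN.
Block shear governs: 293 kN.

293 kN (block shear governs)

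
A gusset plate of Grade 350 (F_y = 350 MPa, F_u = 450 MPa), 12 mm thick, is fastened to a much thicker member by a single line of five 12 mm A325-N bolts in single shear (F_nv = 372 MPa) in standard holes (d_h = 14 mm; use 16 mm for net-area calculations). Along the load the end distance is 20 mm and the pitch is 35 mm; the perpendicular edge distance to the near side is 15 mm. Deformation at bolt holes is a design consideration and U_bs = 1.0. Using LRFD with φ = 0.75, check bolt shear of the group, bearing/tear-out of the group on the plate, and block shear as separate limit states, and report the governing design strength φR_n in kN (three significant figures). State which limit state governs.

Bolt shear: A_b = π·12²/4 = 113.1 mm²; R_n = 372 × 113.1 × 5 × 1 / 1000 = 210.4 kN → 0.75 × 210.4 = 158 kN.
Bearing: edge l_c = 13, r_n = 84.24 kN; interior l_c = 21, r_n = 136.1 kN; R_n = 84.24 + 4·136.1 = 628.6 kN → 471 kN.
Block shear: A_gv = 1920, A_nv = 1056, A_nt = 84 mm²; R_n = min(0.6F_uA_nv, 0.6F_yA_gv) + U_bs·F_u·A_nt = 322.9 kN → 242 kN.
Bolt shear governs: 158 kN.

158 kN (bolt shear governs)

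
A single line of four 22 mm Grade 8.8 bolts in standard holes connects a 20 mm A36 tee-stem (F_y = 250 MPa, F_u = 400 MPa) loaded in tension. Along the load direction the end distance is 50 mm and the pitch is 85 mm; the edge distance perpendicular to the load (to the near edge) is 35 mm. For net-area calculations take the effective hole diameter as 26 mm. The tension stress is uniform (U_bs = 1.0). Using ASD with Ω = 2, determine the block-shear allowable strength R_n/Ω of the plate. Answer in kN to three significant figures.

546 kN

Shear plane L_v = 50 + 3·85 = 305 mm; A_gv = 305 × 20 = 6100 mm².
A_nv = (305 − 3.5·26) × 20 = 4280 mm².
A_nt = (35 − 0.5·26) × 20 = 440 mm².
0.6 F_u A_nv = 1027 kN; 0.6 F_y A_gv = 915 kN → shear yielding governs the shear term.
R_n = 915 + 1.0 × 400 × 440 / 1000 = 1091 kN.
Allowable strength R_n/Ω = 1091 / 2 = 546 kN.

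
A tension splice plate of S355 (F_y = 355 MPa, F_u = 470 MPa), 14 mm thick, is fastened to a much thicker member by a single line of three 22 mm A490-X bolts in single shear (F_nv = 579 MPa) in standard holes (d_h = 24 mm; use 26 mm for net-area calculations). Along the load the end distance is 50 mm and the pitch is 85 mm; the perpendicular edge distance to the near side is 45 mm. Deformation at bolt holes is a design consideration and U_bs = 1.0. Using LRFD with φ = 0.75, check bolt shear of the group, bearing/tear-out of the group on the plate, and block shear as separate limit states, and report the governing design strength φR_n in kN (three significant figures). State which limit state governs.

Bolt shear: A_b = π·22²/4 = 380.1 mm²; R_n = 579 × 380.1 × 3 × 1 / 1000 = 660.3 kN → 0.75 × 660.3 = 495 kN.
Bearing: edge l_c = 38, r_n = 300 kN; interior l_c = 61, r_n = 347.4 kN; R_n = 300 + 2·347.4 = 994.9 kN → 746 kN.
Block shear: A_gv = 3080, A_nv = 2170, A_nt = 448 mm²; R_n = min(0.6F_uA_nv, 0.6F_yA_gv) + U_bs·F_u·A_nt = 822.5 kN → 617 kN.
Bolt shear governs: 495 kN.

495 kN (bolt shear governs)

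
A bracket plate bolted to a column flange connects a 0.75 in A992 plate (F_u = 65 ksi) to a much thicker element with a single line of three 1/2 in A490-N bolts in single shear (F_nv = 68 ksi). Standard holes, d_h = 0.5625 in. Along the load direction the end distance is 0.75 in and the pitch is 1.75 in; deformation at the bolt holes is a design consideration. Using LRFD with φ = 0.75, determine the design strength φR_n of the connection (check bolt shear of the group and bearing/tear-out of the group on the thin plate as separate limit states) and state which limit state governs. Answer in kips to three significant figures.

Bolt shear: A_b = π·0.5²/4 = 0.1963 in²; R_n = 68 × 0.1963 × 3 × 1 = 40.06 kips → 0.75 × 40.06 = 30 kips.
Bearing (1.2 l_c t F_u ≤ 2.4 d t F_u): upper limit = 2.4·0.5·0.75·65 = 58.5 kips.
  Edge l_c = 0.75 − 0.5625/2 = 0.4688 → r_n = 27.42 kips; interior l_c = 1.75 − 0.5625 = 1.188 → r_n = 58.5 kips.
  R_n,bearing = 1·27.42 + 2·58.5 = 144.4 kips → 0.75 × 144.4 = 108 kips.
Bolt shear governs: 30 kips.

30 kips (bolt shear governs)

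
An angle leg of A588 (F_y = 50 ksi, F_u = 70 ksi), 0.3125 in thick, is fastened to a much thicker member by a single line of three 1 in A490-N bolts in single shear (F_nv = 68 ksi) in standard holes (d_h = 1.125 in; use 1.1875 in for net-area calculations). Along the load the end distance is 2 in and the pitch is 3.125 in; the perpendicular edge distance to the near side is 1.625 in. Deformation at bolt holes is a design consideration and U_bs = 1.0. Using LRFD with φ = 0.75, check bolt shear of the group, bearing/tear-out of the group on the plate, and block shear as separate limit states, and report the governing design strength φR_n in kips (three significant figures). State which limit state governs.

68.9 kips (block shear governs)

Bolt shear: A_b = π·1²/4 = 0.7854 in²; R_n = 68 × 0.7854 × 3 × 1 = 160.2 kips → 0.75 × 160.2 = 120 kips.
Bearing: edge l_c = 1.438, r_n = 37.73 kips; interior l_c = 2, r_n = 52.5 kips; R_n = 37.73 + 2·52.5 = 142.7 kips → 107 kips.
Block shear: A_gv = 2.578, A_nv = 1.65, A_nt = 0.3223 in²; R_n = min(0.6F_uA_nv, 0.6F_yA_gv) + U_bs·F_u·A_nt = 91.88 kips → 68.9 kips.
Block shear governs: 68.9 kips.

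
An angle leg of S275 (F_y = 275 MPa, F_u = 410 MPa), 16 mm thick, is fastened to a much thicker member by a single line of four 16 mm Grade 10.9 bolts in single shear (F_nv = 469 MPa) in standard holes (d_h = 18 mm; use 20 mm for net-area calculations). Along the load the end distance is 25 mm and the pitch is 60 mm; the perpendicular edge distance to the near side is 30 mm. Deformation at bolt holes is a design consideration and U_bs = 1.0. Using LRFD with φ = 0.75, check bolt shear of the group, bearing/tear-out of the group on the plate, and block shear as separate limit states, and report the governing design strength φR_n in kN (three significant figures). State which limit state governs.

283 kN (bolt shear governs)

Bolt shear: A_b = π·16²/4 = 201.1 mm²; R_n = 469 × 201.1 × 4 × 1 / 1000 = 377.2 kN → 0.75 × 377.2 = 283 kN.
Bearing: edge l_c = 16, r_n = 126 kN; interior l_c = 42, r_n = 251.9 kN; R_n = 126 + 3·251.9 = 881.7 kN → 661 kN.
Block shear: A_gv = 3280, A_nv = 2160, A_nt = 320 mm²; R_n = min(0.6F_uA_nv, 0.6F_yA_gv) + U_bs·F_u·A_nt = 662.6 kN → 497 kN.
Bolt shear governs: 283 kN.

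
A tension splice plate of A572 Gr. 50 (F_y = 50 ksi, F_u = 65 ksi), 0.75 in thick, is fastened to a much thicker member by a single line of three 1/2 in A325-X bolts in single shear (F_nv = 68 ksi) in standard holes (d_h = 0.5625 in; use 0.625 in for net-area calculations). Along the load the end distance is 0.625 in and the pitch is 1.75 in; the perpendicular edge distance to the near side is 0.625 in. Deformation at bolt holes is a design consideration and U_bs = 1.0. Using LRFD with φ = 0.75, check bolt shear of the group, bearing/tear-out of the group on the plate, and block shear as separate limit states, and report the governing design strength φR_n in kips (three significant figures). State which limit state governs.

Bolt shear: A_b = π·0.5²/4 = 0.1963 in²; R_n = 68 × 0.1963 × 3 × 1 = 40.06 kips → 0.75 × 40.06 = 30 kips.
Bearing: edge l_c = 0.3438, r_n = 20.11 kips; interior l_c = 1.188, r_n = 58.5 kips; R_n = 20.11 + 2·58.5 = 137.1 kips → 103 kips.
Block shear: A_gv = 3.094, A_nv = 1.922, A_nt = 0.2344 in²; R_n = min(0.6F_uA_nv, 0.6F_yA_gv) + U_bs·F_u·A_nt = 90.19 kips → 67.6 kips.
Bolt shear governs: 30 kips.

30 kips (bolt shear governs)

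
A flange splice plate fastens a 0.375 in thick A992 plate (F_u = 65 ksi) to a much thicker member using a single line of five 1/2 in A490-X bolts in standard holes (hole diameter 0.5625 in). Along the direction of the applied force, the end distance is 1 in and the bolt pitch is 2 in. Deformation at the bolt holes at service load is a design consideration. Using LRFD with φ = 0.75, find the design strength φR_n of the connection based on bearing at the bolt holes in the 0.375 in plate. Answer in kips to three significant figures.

Per bolt r_n = 1.2 l_c t F_u ≤ 2.4 d t F_u; upper limit = 2.4 × 0.5 × 0.375 × 65 = 29.25 kips.
Edge bolt: l_c = 1 − 0.5625/2 = 0.7188 in → 1.2 × 0.7188 × 0.375 × 65 = 21.02 → r_n = 21.02 kips.
Interior bolts: l_c = 2 − 0.5625 = 1.438 in → 1.2 × 1.438 × 0.375 × 65 = 42.05 → r_n = 29.25 kips.
R_n = 1 × 21.02 + 4 × 29.25 = 138 kips.
Design strength φR_n = 0.75 × 138 = 104 kips.

104 kips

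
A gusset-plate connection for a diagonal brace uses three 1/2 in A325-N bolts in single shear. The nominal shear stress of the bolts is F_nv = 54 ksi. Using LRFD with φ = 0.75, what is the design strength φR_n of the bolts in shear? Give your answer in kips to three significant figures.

A_b = π × 0.5² / 4 = 0.1963 in².
R_n = F_nv · A_b · n · n_s = 54 × 0.1963 × 3 × 1 = 31.81 kips.
Design strength φR_n = 0.75 × 31.81 = 23.9 kips.

23.9 kips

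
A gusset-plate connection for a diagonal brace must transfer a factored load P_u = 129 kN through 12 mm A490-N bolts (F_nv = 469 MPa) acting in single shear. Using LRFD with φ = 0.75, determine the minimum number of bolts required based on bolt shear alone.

A_b = π·12²/4 = 113.1 mm².
Per-bolt design strength φR_n = 0.75 × 469 × 113.1 × 1 / 1000 = 39.78 kN.
n ≥ 129 / 39.78 = 3.243 → use 4 bolts.

4 bolts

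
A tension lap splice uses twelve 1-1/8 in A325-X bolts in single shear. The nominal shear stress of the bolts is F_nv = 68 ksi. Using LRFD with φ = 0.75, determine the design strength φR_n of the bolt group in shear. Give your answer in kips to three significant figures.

A_b = π × 1.125² / 4 = 0.994 in².
R_n = F_nv · A_b · n · n_s = 68 × 0.994 × 12 × 1 = 811.1 kips.
Design strength φR_n = 0.75 × 811.1 = 608 kips.

608 kips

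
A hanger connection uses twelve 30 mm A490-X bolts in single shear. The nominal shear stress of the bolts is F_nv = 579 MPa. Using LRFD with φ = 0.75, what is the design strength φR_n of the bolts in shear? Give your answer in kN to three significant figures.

3680 kN

A_b = π × 30² / 4 = 706.9 mm².
R_n = F_nv · A_b · n · n_s = 579 × 706.9 × 12 × 1 / 1000 = 4911 kN.
Design strength φR_n = 0.75 × 4911 = 3680 kN.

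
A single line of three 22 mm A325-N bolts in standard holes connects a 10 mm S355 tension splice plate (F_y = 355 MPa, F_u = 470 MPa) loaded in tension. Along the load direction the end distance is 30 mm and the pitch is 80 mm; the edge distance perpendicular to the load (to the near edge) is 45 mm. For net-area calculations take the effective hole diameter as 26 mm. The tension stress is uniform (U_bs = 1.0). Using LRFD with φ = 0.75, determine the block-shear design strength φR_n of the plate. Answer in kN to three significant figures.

Shear plane L_v = 30 + 2·80 = 190 mm; A_gv = 190 × 10 = 1900 mm².
A_nv = (190 − 2.5·26) × 10 = 1250 mm².
A_nt = (45 − 0.5·26) × 10 = 320 mm².
0.6 F_u A_nv = 352.5 kN; 0.6 F_y A_gv = 404.7 kN → shear rupture governs the shear term.
R_n = 352.5 + 1.0 × 470 × 320 / 1000 = 502.9 kN.
Design strength φR_n = 0.75 × 502.9 = 377 kN.

377 kN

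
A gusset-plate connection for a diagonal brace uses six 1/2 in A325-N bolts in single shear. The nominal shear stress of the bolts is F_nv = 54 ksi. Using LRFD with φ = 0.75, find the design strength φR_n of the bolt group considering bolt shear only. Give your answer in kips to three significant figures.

A_b = π × 0.5² / 4 = 0.1963 in².
R_n = F_nv · A_b · n · n_s = 54 × 0.1963 × 6 × 1 = 63.62 kips.
Design strength φR_n = 0.75 × 63.62 = 47.7 kips.

47.7 kips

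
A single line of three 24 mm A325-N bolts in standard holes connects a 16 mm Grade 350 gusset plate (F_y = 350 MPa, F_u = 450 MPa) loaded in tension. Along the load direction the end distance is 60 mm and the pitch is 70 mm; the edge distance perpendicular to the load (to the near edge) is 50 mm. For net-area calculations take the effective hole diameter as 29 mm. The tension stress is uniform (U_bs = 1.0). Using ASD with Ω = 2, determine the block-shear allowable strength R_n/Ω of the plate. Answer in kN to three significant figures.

Shear plane L_v = 60 + 2·70 = 200 mm; A_gv = 200 × 16 = 3200 mm².
A_nv = (200 − 2.5·29) × 16 = 2040 mm².
A_nt = (50 − 0.5·29) × 16 = 568 mm².
0.6 F_u A_nv = 550.8 kN; 0.6 F_y A_gv = 672 kN → shear rupture governs the shear term.
R_n = 550.8 + 1.0 × 450 × 568 / 1000 = 806.4 kN.
Allowable strength R_n/Ω = 806.4 / 2 = 403 kN.

403 kN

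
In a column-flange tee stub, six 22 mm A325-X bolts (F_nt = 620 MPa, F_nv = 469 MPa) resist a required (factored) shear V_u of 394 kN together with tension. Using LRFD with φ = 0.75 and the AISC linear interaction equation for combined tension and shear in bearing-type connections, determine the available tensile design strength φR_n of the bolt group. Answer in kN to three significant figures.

858 kN

A_b = π·22²/4 = 380.1 mm²; f_rv = 394 × 1000 / (6 × 380.1) = 172.7 MPa.
F'_nt = 1.3 F_nt − (F_nt / φF_nv) f_rv = 1.3·620 − (620/(0.75·469))·172.7 = 501.5 MPa, capped at F_nt → F'_nt = 501.5 MPa.
R_n = F'_nt · A_b · n = 501.5 × 380.1 × 6 / 1000 = 1144 kN.
Design strength φR_n = 0.75 × 1144 = 858 kN.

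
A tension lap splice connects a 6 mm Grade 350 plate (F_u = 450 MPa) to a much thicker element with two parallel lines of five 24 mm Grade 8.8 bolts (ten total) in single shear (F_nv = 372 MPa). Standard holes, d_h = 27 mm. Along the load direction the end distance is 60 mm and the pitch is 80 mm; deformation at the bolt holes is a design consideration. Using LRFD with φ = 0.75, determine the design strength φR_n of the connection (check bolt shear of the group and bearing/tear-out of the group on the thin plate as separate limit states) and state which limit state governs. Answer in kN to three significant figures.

Bolt shear: A_b = π·24²/4 = 452.4 mm²; R_n = 372 × 452.4 × 10 × 1 / 1000 = 1683 kN → 0.75 × 1683 = 1260 kN.
Bearing (1.2 l_c t F_u ≤ 2.4 d t F_u): upper limit = 2.4·24·6·450 / 1000 = 155.5 kN.
  Edge l_c = 60 − 27/2 = 46.5 → r_n = 150.7 kN; interior l_c = 80 − 27 = 53 → r_n = 155.5 kN.
  R_n,bearing = 2·150.7 + 8·155.5 = 1545 kN → 0.75 × 1545 = 1160 kN.
Bearing governs: 1160 kN.

1160 kN (bearing governs)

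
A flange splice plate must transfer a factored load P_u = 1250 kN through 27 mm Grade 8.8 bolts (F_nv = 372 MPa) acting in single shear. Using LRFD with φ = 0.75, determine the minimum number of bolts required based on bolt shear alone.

A_b = π·27²/4 = 572.6 mm².
Per-bolt design strength φR_n = 0.75 × 372 × 572.6 × 1 / 1000 = 159.7 kN.
n ≥ 1250 / 159.7 = 7.825 → use 8 bolts.

8 bolts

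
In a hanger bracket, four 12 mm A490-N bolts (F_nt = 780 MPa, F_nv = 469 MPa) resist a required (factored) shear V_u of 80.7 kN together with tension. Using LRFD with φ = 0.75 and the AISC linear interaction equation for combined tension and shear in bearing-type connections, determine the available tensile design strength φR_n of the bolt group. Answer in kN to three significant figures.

A_b = π·12²/4 = 113.1 mm²; f_rv = 80.7 × 1000 / (4 × 113.1) = 178.4 MPa.
F'_nt = 1.3 F_nt − (F_nt / φF_nv) f_rv = 1.3·780 − (780/(0.75·469))·178.4 = 618.4 MPa, capped at F_nt → F'_nt = 618.4 MPa.
R_n = F'_nt · A_b · n = 618.4 × 113.1 × 4 / 1000 = 279.8 kN.
Design strength φR_n = 0.75 × 279.8 = 210 kN.

210 kN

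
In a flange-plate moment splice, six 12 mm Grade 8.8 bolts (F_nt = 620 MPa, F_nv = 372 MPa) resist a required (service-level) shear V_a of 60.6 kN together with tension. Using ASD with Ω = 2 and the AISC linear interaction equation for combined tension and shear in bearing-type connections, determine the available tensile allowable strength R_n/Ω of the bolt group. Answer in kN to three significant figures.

172 kN

A_b = π·12²/4 = 113.1 mm²; f_rv = 60.6 × 1000 / (6 × 113.1) = 89.3 MPa.
F'_nt = 1.3 F_nt − (Ω F_nt / F_nv) f_rv = 1.3·620 − (2·620/372)·89.3 = 508.3 MPa, capped at F_nt → F'_nt = 508.3 MPa.
R_n = F'_nt · A_b · n = 508.3 × 113.1 × 6 / 1000 = 344.9 kN.
Allowable strength R_n/Ω = 344.9 / 2 = 172 kN.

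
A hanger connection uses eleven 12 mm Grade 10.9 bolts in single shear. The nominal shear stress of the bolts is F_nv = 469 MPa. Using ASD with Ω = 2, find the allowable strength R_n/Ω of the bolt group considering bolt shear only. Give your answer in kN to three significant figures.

A_b = π × 12² / 4 = 113.1 mm².
R_n = F_nv · A_b · n · n_s = 469 × 113.1 × 11 × 1 / 1000 = 583.5 kN.
Allowable strength R_n/Ω = 583.5 / 2 = 292 kN.

292 kN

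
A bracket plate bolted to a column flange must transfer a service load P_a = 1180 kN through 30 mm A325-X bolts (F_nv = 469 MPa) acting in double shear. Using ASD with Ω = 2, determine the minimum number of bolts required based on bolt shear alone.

A_b = π·30²/4 = 706.9 mm².
Per-bolt allowable strength R_n/Ω = 469 × 706.9 × 2 / 1000 / 2 = 331.5 kN.
n ≥ 1180 / 331.5 = 3.559 → use 4 bolts.

4 bolts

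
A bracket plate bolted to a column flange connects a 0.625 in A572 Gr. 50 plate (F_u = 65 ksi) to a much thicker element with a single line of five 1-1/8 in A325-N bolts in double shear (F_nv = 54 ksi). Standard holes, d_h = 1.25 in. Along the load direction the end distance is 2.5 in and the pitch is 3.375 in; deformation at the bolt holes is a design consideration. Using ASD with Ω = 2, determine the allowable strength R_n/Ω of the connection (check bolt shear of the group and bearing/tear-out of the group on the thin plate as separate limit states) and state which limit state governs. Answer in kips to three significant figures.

253 kips (bearing governs)

Bolt shear: A_b = π·1.125²/4 = 0.994 in²; R_n = 54 × 0.994 × 5 × 2 = 536.8 kips → 536.8 / 2 = 268 kips.
Bearing (1.2 l_c t F_u ≤ 2.4 d t F_u): upper limit = 2.4·1.125·0.625·65 = 109.7 kips.
  Edge l_c = 2.5 − 1.25/2 = 1.875 → r_n = 91.41 kips; interior l_c = 3.375 − 1.25 = 2.125 → r_n = 103.6 kips.
  R_n,bearing = 1·91.41 + 4·103.6 = 505.8 kips → 505.8 / 2 = 253 kips.
Bearing governs: 253 kips.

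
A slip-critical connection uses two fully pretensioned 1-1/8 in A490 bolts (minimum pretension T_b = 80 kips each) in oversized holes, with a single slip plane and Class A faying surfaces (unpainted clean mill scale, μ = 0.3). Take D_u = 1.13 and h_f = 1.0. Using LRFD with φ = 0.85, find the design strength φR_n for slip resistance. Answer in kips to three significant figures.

R_n = μ · D_u · h_f · T_b · n_s · n_b = 0.3 × 1.13 × 1.0 × 80 × 1 × 2 = 54.24 kips.
Design strength φR_n = 0.85 × 54.24 = 46.1 kips.

46.1 kips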